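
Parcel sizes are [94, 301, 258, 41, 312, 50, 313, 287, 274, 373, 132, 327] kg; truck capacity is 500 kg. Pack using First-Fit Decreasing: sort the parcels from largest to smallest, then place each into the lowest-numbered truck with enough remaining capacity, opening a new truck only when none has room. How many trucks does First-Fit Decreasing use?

8

Sorted descending: 373, 327, 313, 312, 301, 287, 274, 258, 132, 94, 50, 41.
truck 1: place 373 kg, 127 kg left
truck 2: place 327 kg, 173 kg left
truck 3: place 313 kg, 187 kg left
truck 4: place 312 kg, 188 kg left
truck 5: place 301 kg, 199 kg left
truck 6: place 287 kg, 213 kg left
truck 7: place 274 kg, 226 kg left
truck 8: place 258 kg, 242 kg left
truck 2: place 132 kg, 41 kg left
truck 1: place 94 kg, 33 kg left
truck 3: place 50 kg, 137 kg left
truck 2: place 41 kg, 0 kg left
Final trucks: [373,94] [327,132,41] [313,50] [312] [301] [287] [274] [258].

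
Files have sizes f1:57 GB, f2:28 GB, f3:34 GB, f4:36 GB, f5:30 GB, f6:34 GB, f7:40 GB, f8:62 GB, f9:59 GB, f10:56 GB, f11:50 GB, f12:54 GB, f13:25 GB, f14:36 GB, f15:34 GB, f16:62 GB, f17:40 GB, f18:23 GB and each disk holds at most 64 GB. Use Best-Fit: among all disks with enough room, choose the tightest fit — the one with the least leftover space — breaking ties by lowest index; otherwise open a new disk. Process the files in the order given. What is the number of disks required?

Put f1 (57 GB) in disk 1; 7 GB remain.
Put f2 (28 GB) in disk 2; 36 GB remain.
Put f3 (34 GB) in disk 2; 2 GB remain.
Put f4 (36 GB) in disk 3; 28 GB remain.
Put f5 (30 GB) in disk 4; 34 GB remain.
Put f6 (34 GB) in disk 4; 0 GB remain.
Put f7 (40 GB) in disk 5; 24 GB remain.
Put f8 (62 GB) in disk 6; 2 GB remain.
Put f9 (59 GB) in disk 7; 5 GB remain.
Put f10 (56 GB) in disk 8; 8 GB remain.
Put f11 (50 GB) in disk 9; 14 GB remain.
Put f12 (54 GB) in disk 10; 10 GB remain.
Put f13 (25 GB) in disk 3; 3 GB remain.
Put f14 (36 GB) in disk 11; 28 GB remain.
Put f15 (34 GB) in disk 12; 30 GB remain.
Put f16 (62 GB) in disk 13; 2 GB remain.
Put f17 (40 GB) in disk 14; 24 GB remain.
Put f18 (23 GB) in disk 5; 1 GB remain.
Final disks: [57] [28,34] [36,25] [30,34] [40,23] [62] [59] [56] [50] [54] [36] [34] [62] [40].

14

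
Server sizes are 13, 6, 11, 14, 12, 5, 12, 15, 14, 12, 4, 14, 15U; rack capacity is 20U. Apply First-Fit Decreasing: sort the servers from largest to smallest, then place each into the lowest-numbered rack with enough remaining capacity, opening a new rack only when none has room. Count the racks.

Sorted descending: 15, 15, 14, 14, 14, 13, 12, 12, 12, 11, 6, 5, 4.
rack 1: place 15U, 5U left
rack 2: place 15U, 5U left
rack 3: place 14U, 6U left
rack 4: place 14U, 6U left
rack 5: place 14U, 6U left
rack 6: place 13U, 7U left
rack 7: place 12U, 8U left
rack 8: place 12U, 8U left
rack 9: place 12U, 8U left
rack 10: place 11U, 9U left
rack 3: place 6U, 0U left
rack 1: place 5U, 0U left
rack 2: place 4U, 1U left
Final racks: [15,5] [15,4] [14,6] [14] [14] [13] [12] [12] [12] [11].

10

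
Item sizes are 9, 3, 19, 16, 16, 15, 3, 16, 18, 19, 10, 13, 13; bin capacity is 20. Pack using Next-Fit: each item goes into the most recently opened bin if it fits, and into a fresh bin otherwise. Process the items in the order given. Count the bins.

bin 1: place 9, 11 left
bin 1: place 3, 8 left
bin 2: place 19, 1 left
bin 3: place 16, 4 left
bin 4: place 16, 4 left
bin 5: place 15, 5 left
bin 5: place 3, 2 left
bin 6: place 16, 4 left
bin 7: place 18, 2 left
bin 8: place 19, 1 left
bin 9: place 10, 10 left
bin 10: place 13, 7 left
bin 11: place 13, 7 left
Final bins: [9,3] [19] [16] [16] [15,3] [16] [18] [19] [10] [13] [13].

11 bins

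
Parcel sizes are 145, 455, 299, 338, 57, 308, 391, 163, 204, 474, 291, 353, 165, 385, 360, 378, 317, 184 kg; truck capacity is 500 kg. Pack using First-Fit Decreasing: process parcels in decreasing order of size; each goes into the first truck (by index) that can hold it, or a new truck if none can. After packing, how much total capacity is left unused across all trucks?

Sorted descending: 474, 455, 391, 385, 378, 360, 353, 338, 317, 308, 299, 291, 204, 184, 165, 163, 145, 57.
474 kg → truck 1 (remaining 26 kg)
455 kg → truck 2 (remaining 45 kg)
391 kg → truck 3 (remaining 109 kg)
385 kg → truck 4 (remaining 115 kg)
378 kg → truck 5 (remaining 122 kg)
360 kg → truck 6 (remaining 140 kg)
353 kg → truck 7 (remaining 147 kg)
338 kg → truck 8 (remaining 162 kg)
317 kg → truck 9 (remaining 183 kg)
308 kg → truck 10 (remaining 192 kg)
299 kg → truck 11 (remaining 201 kg)
291 kg → truck 12 (remaining 209 kg)
204 kg → truck 12 (remaining 5 kg)
184 kg → truck 10 (remaining 8 kg)
165 kg → truck 9 (remaining 18 kg)
163 kg → truck 11 (remaining 38 kg)
145 kg → truck 7 (remaining 2 kg)
57 kg → truck 3 (remaining 52 kg)
12 trucks × 500 kg = 6000 kg; used 5267 kg; unused 733 kg.

733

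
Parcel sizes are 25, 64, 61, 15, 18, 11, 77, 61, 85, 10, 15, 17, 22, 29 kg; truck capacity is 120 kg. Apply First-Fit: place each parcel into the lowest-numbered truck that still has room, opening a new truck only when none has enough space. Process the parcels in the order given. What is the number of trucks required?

truck 1: place 25 kg, 95 kg left
truck 1: place 64 kg, 31 kg left
truck 2: place 61 kg, 59 kg left
truck 1: place 15 kg, 16 kg left
truck 2: place 18 kg, 41 kg left
truck 1: place 11 kg, 5 kg left
truck 3: place 77 kg, 43 kg left
truck 4: place 61 kg, 59 kg left
truck 5: place 85 kg, 35 kg left
truck 2: place 10 kg, 31 kg left
truck 2: place 15 kg, 16 kg left
truck 3: place 17 kg, 26 kg left
truck 3: place 22 kg, 4 kg left
truck 4: place 29 kg, 30 kg left

5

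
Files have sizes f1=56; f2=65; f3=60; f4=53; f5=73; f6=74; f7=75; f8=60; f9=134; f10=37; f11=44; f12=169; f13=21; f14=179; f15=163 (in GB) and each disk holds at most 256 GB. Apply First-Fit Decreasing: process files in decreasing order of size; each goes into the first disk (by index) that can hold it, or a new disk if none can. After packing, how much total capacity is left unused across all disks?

Sorted descending: 179, 169, 163, 134, 75, 74, 73, 65, 60, 60, 56, 53, 44, 37, 21.
179 GB → disk 1 (remaining 77 GB)
169 GB → disk 2 (remaining 87 GB)
163 GB → disk 3 (remaining 93 GB)
134 GB → disk 4 (remaining 122 GB)
75 GB → disk 1 (remaining 2 GB)
74 GB → disk 2 (remaining 13 GB)
73 GB → disk 3 (remaining 20 GB)
65 GB → disk 4 (remaining 57 GB)
60 GB → disk 5 (remaining 196 GB)
60 GB → disk 5 (remaining 136 GB)
56 GB → disk 4 (remaining 1 GB)
53 GB → disk 5 (remaining 83 GB)
44 GB → disk 5 (remaining 39 GB)
37 GB → disk 5 (remaining 2 GB)
21 GB → disk 6 (remaining 235 GB)
6 disks × 256 GB = 1536 GB; used 1263 GB; unused 273 GB.

273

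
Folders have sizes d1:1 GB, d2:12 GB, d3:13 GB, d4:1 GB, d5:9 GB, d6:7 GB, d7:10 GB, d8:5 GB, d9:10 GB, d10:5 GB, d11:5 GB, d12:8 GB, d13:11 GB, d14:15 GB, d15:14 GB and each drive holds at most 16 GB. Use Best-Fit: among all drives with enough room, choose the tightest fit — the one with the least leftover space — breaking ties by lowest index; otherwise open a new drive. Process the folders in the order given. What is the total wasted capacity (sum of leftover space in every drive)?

d1 (1 GB) → drive 1 (remaining 15 GB)
d2 (12 GB) → drive 1 (remaining 3 GB)
d3 (13 GB) → drive 2 (remaining 3 GB)
d4 (1 GB) → drive 1 (remaining 2 GB)
d5 (9 GB) → drive 3 (remaining 7 GB)
d6 (7 GB) → drive 3 (remaining 0 GB)
d7 (10 GB) → drive 4 (remaining 6 GB)
d8 (5 GB) → drive 4 (remaining 1 GB)
d9 (10 GB) → drive 5 (remaining 6 GB)
d10 (5 GB) → drive 5 (remaining 1 GB)
d11 (5 GB) → drive 6 (remaining 11 GB)
d12 (8 GB) → drive 6 (remaining 3 GB)
d13 (11 GB) → drive 7 (remaining 5 GB)
d14 (15 GB) → drive 8 (remaining 1 GB)
d15 (14 GB) → drive 9 (remaining 2 GB)
9 drives × 16 GB = 144 GB; used 126 GB; unused 18 GB.

18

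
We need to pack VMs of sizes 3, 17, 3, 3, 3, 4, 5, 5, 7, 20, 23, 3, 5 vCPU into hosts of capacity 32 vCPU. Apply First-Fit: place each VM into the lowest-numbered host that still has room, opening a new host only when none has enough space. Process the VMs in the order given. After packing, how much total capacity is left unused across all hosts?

27

host 1: place 3 vCPU, 29 vCPU left
host 1: place 17 vCPU, 12 vCPU left
host 1: place 3 vCPU, 9 vCPU left
host 1: place 3 vCPU, 6 vCPU left
host 1: place 3 vCPU, 3 vCPU left
host 2: place 4 vCPU, 28 vCPU left
host 2: place 5 vCPU, 23 vCPU left
host 2: place 5 vCPU, 18 vCPU left
host 2: place 7 vCPU, 11 vCPU left
host 3: place 20 vCPU, 12 vCPU left
host 4: place 23 vCPU, 9 vCPU left
host 1: place 3 vCPU, 0 vCPU left
host 2: place 5 vCPU, 6 vCPU left
4 hosts × 32 vCPU = 128 vCPU; used 101 vCPU; unused 27 vCPU.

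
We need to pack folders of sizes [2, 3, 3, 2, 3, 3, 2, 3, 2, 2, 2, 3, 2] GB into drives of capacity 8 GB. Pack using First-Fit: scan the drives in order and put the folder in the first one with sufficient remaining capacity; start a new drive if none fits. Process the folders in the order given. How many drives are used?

2 GB → drive 1 (remaining 6 GB)
3 GB → drive 1 (remaining 3 GB)
3 GB → drive 1 (remaining 0 GB)
2 GB → drive 2 (remaining 6 GB)
3 GB → drive 2 (remaining 3 GB)
3 GB → drive 2 (remaining 0 GB)
2 GB → drive 3 (remaining 6 GB)
3 GB → drive 3 (remaining 3 GB)
2 GB → drive 3 (remaining 1 GB)
2 GB → drive 4 (remaining 6 GB)
2 GB → drive 4 (remaining 4 GB)
3 GB → drive 4 (remaining 1 GB)
2 GB → drive 5 (remaining 6 GB)

5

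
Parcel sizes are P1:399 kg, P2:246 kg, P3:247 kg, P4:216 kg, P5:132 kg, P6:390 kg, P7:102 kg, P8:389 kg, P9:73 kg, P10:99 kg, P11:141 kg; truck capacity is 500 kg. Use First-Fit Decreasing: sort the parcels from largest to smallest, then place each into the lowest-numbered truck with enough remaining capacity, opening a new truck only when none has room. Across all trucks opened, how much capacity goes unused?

Sorted descending: 399, 390, 389, 247, 246, 216, 141, 132, 102, 99, 73.
Put 399 kg in truck 1; 101 kg remain.
Put 390 kg in truck 2; 110 kg remain.
Put 389 kg in truck 3; 111 kg remain.
Put 247 kg in truck 4; 253 kg remain.
Put 246 kg in truck 4; 7 kg remain.
Put 216 kg in truck 5; 284 kg remain.
Put 141 kg in truck 5; 143 kg remain.
Put 132 kg in truck 5; 11 kg remain.
Put 102 kg in truck 2; 8 kg remain.
Put 99 kg in truck 1; 2 kg remain.
Put 73 kg in truck 3; 38 kg remain.
5 trucks × 500 kg = 2500 kg; used 2434 kg; unused 66 kg.

66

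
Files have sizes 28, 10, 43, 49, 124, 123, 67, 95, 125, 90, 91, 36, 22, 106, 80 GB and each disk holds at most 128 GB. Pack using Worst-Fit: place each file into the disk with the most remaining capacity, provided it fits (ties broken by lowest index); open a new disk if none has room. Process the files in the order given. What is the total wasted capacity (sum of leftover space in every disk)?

28 GB → disk 1 (remaining 100 GB)
10 GB → disk 1 (remaining 90 GB)
43 GB → disk 1 (remaining 47 GB)
49 GB → disk 2 (remaining 79 GB)
124 GB → disk 3 (remaining 4 GB)
123 GB → disk 4 (remaining 5 GB)
67 GB → disk 2 (remaining 12 GB)
95 GB → disk 5 (remaining 33 GB)
125 GB → disk 6 (remaining 3 GB)
90 GB → disk 7 (remaining 38 GB)
91 GB → disk 8 (remaining 37 GB)
36 GB → disk 1 (remaining 11 GB)
22 GB → disk 7 (remaining 16 GB)
106 GB → disk 9 (remaining 22 GB)
80 GB → disk 10 (remaining 48 GB)
10 disks × 128 GB = 1280 GB; used 1089 GB; unused 191 GB.

191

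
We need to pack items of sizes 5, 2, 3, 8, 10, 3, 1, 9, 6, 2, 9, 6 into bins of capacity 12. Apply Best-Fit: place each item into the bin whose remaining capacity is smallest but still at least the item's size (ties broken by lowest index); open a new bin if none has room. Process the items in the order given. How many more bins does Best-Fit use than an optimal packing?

0

Best-Fit: [5,2,3,2] [8,3,1] [10] [9] [6,6] [9] → 6 bins.
Total size 64; any packing needs at least ⌈64/12⌉ = 6 bins.
So 6 is already optimal.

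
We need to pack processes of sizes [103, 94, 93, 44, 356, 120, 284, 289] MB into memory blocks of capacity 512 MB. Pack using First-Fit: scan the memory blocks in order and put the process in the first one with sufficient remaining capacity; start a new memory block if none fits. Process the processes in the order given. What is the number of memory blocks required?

4

memory block 1: place 103 MB, 409 MB left
memory block 1: place 94 MB, 315 MB left
memory block 1: place 93 MB, 222 MB left
memory block 1: place 44 MB, 178 MB left
memory block 2: place 356 MB, 156 MB left
memory block 1: place 120 MB, 58 MB left
memory block 3: place 284 MB, 228 MB left
memory block 4: place 289 MB, 223 MB left
Final memory blocks: [103,94,93,44,120] [356] [284] [289].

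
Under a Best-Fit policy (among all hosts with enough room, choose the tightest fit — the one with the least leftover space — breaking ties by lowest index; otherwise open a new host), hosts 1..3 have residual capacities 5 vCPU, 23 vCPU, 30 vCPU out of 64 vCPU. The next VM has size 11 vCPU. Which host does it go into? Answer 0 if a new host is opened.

2

Hosts with room: host 2 (23 vCPU), host 3 (30 vCPU).
Tightest fit is host 2 with 23 vCPU free.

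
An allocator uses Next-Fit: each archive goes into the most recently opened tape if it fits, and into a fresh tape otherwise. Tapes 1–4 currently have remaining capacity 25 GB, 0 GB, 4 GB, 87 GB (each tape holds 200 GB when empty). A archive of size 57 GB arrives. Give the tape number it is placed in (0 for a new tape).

Next-Fit only looks at tape 4, which has 87 GB free.
57 GB fits there.

4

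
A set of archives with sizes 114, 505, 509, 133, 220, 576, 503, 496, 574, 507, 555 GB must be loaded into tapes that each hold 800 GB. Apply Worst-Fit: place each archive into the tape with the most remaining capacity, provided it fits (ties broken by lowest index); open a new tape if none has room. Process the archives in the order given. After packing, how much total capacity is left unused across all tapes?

Put 114 GB in tape 1; 686 GB remain.
Put 505 GB in tape 1; 181 GB remain.
Put 509 GB in tape 2; 291 GB remain.
Put 133 GB in tape 2; 158 GB remain.
Put 220 GB in tape 3; 580 GB remain.
Put 576 GB in tape 3; 4 GB remain.
Put 503 GB in tape 4; 297 GB remain.
Put 496 GB in tape 5; 304 GB remain.
Put 574 GB in tape 6; 226 GB remain.
Put 507 GB in tape 7; 293 GB remain.
Put 555 GB in tape 8; 245 GB remain.
8 tapes × 800 GB = 6400 GB; used 4692 GB; unused 1708 GB.

1708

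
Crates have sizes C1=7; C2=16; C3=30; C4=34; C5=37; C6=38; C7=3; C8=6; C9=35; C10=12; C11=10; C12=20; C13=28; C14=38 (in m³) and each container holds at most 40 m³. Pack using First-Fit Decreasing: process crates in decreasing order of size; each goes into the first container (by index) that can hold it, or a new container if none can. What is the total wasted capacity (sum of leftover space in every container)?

Sorted descending: 38, 38, 37, 35, 34, 30, 28, 20, 16, 12, 10, 7, 6, 3.
38 m³ → container 1 (remaining 2 m³)
38 m³ → container 2 (remaining 2 m³)
37 m³ → container 3 (remaining 3 m³)
35 m³ → container 4 (remaining 5 m³)
34 m³ → container 5 (remaining 6 m³)
30 m³ → container 6 (remaining 10 m³)
28 m³ → container 7 (remaining 12 m³)
20 m³ → container 8 (remaining 20 m³)
16 m³ → container 8 (remaining 4 m³)
12 m³ → container 7 (remaining 0 m³)
10 m³ → container 6 (remaining 0 m³)
7 m³ → container 9 (remaining 33 m³)
6 m³ → container 5 (remaining 0 m³)
3 m³ → container 3 (remaining 0 m³)
9 containers × 40 m³ = 360 m³; used 314 m³; unused 46 m³.

46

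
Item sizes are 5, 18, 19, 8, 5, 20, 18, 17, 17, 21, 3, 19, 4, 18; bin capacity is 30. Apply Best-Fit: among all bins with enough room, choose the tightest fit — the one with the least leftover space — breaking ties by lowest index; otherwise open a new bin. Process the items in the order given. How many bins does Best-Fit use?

5 → bin 1 (remaining 25)
18 → bin 1 (remaining 7)
19 → bin 2 (remaining 11)
8 → bin 2 (remaining 3)
5 → bin 1 (remaining 2)
20 → bin 3 (remaining 10)
18 → bin 4 (remaining 12)
17 → bin 5 (remaining 13)
17 → bin 6 (remaining 13)
21 → bin 7 (remaining 9)
3 → bin 2 (remaining 0)
19 → bin 8 (remaining 11)
4 → bin 7 (remaining 5)
18 → bin 9 (remaining 12)

9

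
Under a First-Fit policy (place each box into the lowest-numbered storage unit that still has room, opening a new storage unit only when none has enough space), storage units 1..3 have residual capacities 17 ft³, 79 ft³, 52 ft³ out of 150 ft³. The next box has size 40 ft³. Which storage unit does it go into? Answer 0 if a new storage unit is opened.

2

Storage units with room: storage unit 2 (79 ft³), storage unit 3 (52 ft³).
The first with room is storage unit 2.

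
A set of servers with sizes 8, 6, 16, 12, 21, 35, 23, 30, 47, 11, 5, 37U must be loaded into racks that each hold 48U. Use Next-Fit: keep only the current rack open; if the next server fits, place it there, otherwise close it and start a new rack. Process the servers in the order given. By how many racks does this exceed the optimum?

2

Next-Fit: [8,6,16,12] [21] [35] [23] [30] [47] [11,5] [37] → 8 racks.
Total size 251U; any packing needs at least ⌈251/48⌉ = 6 racks.
An optimal packing achieves that bound: [47] [37,11] [35,12] [30,16] [23,21] [8,6,5] → 6 racks.
Excess: 8 − 6 = 2.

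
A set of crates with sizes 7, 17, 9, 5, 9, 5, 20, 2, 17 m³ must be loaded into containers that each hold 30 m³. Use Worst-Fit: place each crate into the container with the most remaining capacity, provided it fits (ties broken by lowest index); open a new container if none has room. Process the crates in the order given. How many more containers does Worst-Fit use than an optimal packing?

Worst-Fit: [7,17] [9,5,9,5] [20,2] [17] → 4 containers.
Total size 91 m³; any packing needs at least ⌈91/30⌉ = 4 containers.
So 4 is already optimal.

0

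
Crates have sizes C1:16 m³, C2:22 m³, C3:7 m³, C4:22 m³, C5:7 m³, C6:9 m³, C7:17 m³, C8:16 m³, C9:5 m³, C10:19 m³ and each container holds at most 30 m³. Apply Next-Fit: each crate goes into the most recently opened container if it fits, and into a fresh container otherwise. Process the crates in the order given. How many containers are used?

Put C1 (16 m³) in container 1; 14 m³ remain.
Put C2 (22 m³) in container 2; 8 m³ remain.
Put C3 (7 m³) in container 2; 1 m³ remain.
Put C4 (22 m³) in container 3; 8 m³ remain.
Put C5 (7 m³) in container 3; 1 m³ remain.
Put C6 (9 m³) in container 4; 21 m³ remain.
Put C7 (17 m³) in container 4; 4 m³ remain.
Put C8 (16 m³) in container 5; 14 m³ remain.
Put C9 (5 m³) in container 5; 9 m³ remain.
Put C10 (19 m³) in container 6; 11 m³ remain.
Final containers: [16] [22,7] [22,7] [9,17] [16,5] [19].

6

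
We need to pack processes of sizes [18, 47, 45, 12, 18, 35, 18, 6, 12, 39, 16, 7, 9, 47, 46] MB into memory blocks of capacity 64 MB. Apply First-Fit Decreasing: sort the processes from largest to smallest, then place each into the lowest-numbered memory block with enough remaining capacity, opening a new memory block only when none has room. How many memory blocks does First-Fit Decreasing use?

6 memory blocks

Sorted descending: 47, 47, 46, 45, 39, 35, 18, 18, 18, 16, 12, 12, 9, 7, 6.
memory block 1: place 47 MB, 17 MB left
memory block 2: place 47 MB, 17 MB left
memory block 3: place 46 MB, 18 MB left
memory block 4: place 45 MB, 19 MB left
memory block 5: place 39 MB, 25 MB left
memory block 6: place 35 MB, 29 MB left
memory block 3: place 18 MB, 0 MB left
memory block 4: place 18 MB, 1 MB left
memory block 5: place 18 MB, 7 MB left
memory block 1: place 16 MB, 1 MB left
memory block 2: place 12 MB, 5 MB left
memory block 6: place 12 MB, 17 MB left
memory block 6: place 9 MB, 8 MB left
memory block 5: place 7 MB, 0 MB left
memory block 6: place 6 MB, 2 MB left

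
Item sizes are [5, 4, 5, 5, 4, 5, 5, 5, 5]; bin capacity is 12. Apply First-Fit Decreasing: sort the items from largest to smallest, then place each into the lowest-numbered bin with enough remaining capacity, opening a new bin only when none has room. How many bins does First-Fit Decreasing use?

5

Sorted descending: 5, 5, 5, 5, 5, 5, 5, 4, 4.
5 → bin 1 (remaining 7)
5 → bin 1 (remaining 2)
5 → bin 2 (remaining 7)
5 → bin 2 (remaining 2)
5 → bin 3 (remaining 7)
5 → bin 3 (remaining 2)
5 → bin 4 (remaining 7)
4 → bin 4 (remaining 3)
4 → bin 5 (remaining 8)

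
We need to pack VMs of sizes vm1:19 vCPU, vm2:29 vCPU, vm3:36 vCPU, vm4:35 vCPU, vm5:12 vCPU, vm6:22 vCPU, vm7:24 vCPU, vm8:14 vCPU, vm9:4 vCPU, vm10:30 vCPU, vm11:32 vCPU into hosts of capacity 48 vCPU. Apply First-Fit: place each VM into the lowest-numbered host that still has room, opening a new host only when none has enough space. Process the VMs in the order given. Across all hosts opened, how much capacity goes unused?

host 1: place vm1 (19 vCPU), 29 vCPU left
host 1: place vm2 (29 vCPU), 0 vCPU left
host 2: place vm3 (36 vCPU), 12 vCPU left
host 3: place vm4 (35 vCPU), 13 vCPU left
host 2: place vm5 (12 vCPU), 0 vCPU left
host 4: place vm6 (22 vCPU), 26 vCPU left
host 4: place vm7 (24 vCPU), 2 vCPU left
host 5: place vm8 (14 vCPU), 34 vCPU left
host 3: place vm9 (4 vCPU), 9 vCPU left
host 5: place vm10 (30 vCPU), 4 vCPU left
host 6: place vm11 (32 vCPU), 16 vCPU left
6 hosts × 48 vCPU = 288 vCPU; used 257 vCPU; unused 31 vCPU.

31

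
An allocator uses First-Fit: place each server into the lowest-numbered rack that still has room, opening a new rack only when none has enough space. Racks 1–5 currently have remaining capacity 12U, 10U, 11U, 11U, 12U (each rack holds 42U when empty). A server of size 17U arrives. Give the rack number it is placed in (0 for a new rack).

No rack has ≥ 17U free, so a new rack is opened.

0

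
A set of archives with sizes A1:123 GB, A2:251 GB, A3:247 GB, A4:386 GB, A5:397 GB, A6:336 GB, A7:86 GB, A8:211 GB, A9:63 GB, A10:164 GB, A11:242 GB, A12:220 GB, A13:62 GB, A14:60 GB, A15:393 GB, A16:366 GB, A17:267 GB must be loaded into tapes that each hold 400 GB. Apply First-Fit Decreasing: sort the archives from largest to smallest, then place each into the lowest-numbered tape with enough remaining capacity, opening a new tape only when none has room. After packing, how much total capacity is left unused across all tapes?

526

Sorted descending: 397, 393, 386, 366, 336, 267, 251, 247, 242, 220, 211, 164, 123, 86, 63, 62, 60.
tape 1: place 397 GB, 3 GB left
tape 2: place 393 GB, 7 GB left
tape 3: place 386 GB, 14 GB left
tape 4: place 366 GB, 34 GB left
tape 5: place 336 GB, 64 GB left
tape 6: place 267 GB, 133 GB left
tape 7: place 251 GB, 149 GB left
tape 8: place 247 GB, 153 GB left
tape 9: place 242 GB, 158 GB left
tape 10: place 220 GB, 180 GB left
tape 11: place 211 GB, 189 GB left
tape 10: place 164 GB, 16 GB left
tape 6: place 123 GB, 10 GB left
tape 7: place 86 GB, 63 GB left
tape 5: place 63 GB, 1 GB left
tape 7: place 62 GB, 1 GB left
tape 8: place 60 GB, 93 GB left
11 tapes × 400 GB = 4400 GB; used 3874 GB; unused 526 GB.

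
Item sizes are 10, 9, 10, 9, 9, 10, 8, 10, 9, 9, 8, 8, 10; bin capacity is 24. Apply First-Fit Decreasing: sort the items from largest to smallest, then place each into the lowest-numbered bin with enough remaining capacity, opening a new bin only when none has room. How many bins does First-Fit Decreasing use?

Sorted descending: 10, 10, 10, 10, 10, 9, 9, 9, 9, 9, 8, 8, 8.
10 → bin 1 (remaining 14)
10 → bin 1 (remaining 4)
10 → bin 2 (remaining 14)
10 → bin 2 (remaining 4)
10 → bin 3 (remaining 14)
9 → bin 3 (remaining 5)
9 → bin 4 (remaining 15)
9 → bin 4 (remaining 6)
9 → bin 5 (remaining 15)
9 → bin 5 (remaining 6)
8 → bin 6 (remaining 16)
8 → bin 6 (remaining 8)
8 → bin 6 (remaining 0)
Final bins: [10,10] [10,10] [10,9] [9,9] [9,9] [8,8,8].

6 bins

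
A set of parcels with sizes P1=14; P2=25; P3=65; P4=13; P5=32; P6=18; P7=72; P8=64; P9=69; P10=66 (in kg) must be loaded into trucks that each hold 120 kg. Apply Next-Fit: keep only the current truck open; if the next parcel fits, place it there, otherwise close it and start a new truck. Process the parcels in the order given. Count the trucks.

Put P1 (14 kg) in truck 1; 106 kg remain.
Put P2 (25 kg) in truck 1; 81 kg remain.
Put P3 (65 kg) in truck 1; 16 kg remain.
Put P4 (13 kg) in truck 1; 3 kg remain.
Put P5 (32 kg) in truck 2; 88 kg remain.
Put P6 (18 kg) in truck 2; 70 kg remain.
Put P7 (72 kg) in truck 3; 48 kg remain.
Put P8 (64 kg) in truck 4; 56 kg remain.
Put P9 (69 kg) in truck 5; 51 kg remain.
Put P10 (66 kg) in truck 6; 54 kg remain.

6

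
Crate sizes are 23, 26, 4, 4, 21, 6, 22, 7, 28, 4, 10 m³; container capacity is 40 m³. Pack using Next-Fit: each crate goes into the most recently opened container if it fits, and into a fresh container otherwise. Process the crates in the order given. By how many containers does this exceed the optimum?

1

Next-Fit: [23] [26,4,4] [21,6] [22,7] [28,4] [10] → 6 containers.
5 crates exceed 20 m³ (half the capacity), and no two of those can share a container, so at least 5 containers are needed.
An optimal packing achieves that bound: [28,10] [26,7,6] [23,4,4,4] [22] [21] → 5 containers.
Excess: 6 − 5 = 1.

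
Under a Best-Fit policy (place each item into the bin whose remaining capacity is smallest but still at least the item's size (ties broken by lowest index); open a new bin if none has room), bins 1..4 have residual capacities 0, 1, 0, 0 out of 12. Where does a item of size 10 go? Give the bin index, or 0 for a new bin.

No bin has ≥ 10 free, so a new bin is opened.

0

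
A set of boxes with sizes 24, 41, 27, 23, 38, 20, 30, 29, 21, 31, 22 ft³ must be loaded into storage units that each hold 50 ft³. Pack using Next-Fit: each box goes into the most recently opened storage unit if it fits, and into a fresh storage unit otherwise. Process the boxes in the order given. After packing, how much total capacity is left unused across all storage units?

94

24 ft³ → storage unit 1 (remaining 26 ft³)
41 ft³ → storage unit 2 (remaining 9 ft³)
27 ft³ → storage unit 3 (remaining 23 ft³)
23 ft³ → storage unit 3 (remaining 0 ft³)
38 ft³ → storage unit 4 (remaining 12 ft³)
20 ft³ → storage unit 5 (remaining 30 ft³)
30 ft³ → storage unit 5 (remaining 0 ft³)
29 ft³ → storage unit 6 (remaining 21 ft³)
21 ft³ → storage unit 6 (remaining 0 ft³)
31 ft³ → storage unit 7 (remaining 19 ft³)
22 ft³ → storage unit 8 (remaining 28 ft³)
8 storage units × 50 ft³ = 400 ft³; used 306 ft³; unused 94 ft³.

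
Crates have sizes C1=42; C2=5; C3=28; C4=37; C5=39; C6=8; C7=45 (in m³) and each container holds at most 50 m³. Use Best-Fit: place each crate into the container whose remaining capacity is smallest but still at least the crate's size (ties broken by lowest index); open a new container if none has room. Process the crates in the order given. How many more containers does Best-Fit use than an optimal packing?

Best-Fit: [42,5] [28] [37] [39,8] [45] → 5 containers.
Total size 204 m³; any packing needs at least ⌈204/50⌉ = 5 containers.
So 5 is already optimal.

0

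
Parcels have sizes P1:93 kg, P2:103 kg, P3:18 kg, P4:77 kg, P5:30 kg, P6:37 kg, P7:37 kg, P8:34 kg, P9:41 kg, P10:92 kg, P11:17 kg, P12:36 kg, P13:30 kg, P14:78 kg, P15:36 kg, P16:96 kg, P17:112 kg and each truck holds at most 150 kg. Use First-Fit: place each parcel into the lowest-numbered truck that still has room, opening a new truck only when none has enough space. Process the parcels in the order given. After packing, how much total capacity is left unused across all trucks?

truck 1: place P1 (93 kg), 57 kg left
truck 2: place P2 (103 kg), 47 kg left
truck 1: place P3 (18 kg), 39 kg left
truck 3: place P4 (77 kg), 73 kg left
truck 1: place P5 (30 kg), 9 kg left
truck 2: place P6 (37 kg), 10 kg left
truck 3: place P7 (37 kg), 36 kg left
truck 3: place P8 (34 kg), 2 kg left
truck 4: place P9 (41 kg), 109 kg left
truck 4: place P10 (92 kg), 17 kg left
truck 4: place P11 (17 kg), 0 kg left
truck 5: place P12 (36 kg), 114 kg left
truck 5: place P13 (30 kg), 84 kg left
truck 5: place P14 (78 kg), 6 kg left
truck 6: place P15 (36 kg), 114 kg left
truck 6: place P16 (96 kg), 18 kg left
truck 7: place P17 (112 kg), 38 kg left
7 trucks × 150 kg = 1050 kg; used 967 kg; unused 83 kg.

83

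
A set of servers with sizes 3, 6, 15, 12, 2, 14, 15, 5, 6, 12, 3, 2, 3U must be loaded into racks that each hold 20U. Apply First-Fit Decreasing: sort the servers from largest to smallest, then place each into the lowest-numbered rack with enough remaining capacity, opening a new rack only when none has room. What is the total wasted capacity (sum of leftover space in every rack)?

2

Sorted descending: 15, 15, 14, 12, 12, 6, 6, 5, 3, 3, 3, 2, 2.
15U → rack 1 (remaining 5U)
15U → rack 2 (remaining 5U)
14U → rack 3 (remaining 6U)
12U → rack 4 (remaining 8U)
12U → rack 5 (remaining 8U)
6U → rack 3 (remaining 0U)
6U → rack 4 (remaining 2U)
5U → rack 1 (remaining 0U)
3U → rack 2 (remaining 2U)
3U → rack 5 (remaining 5U)
3U → rack 5 (remaining 2U)
2U → rack 2 (remaining 0U)
2U → rack 4 (remaining 0U)
5 racks × 20U = 100U; used 98U; unused 2U.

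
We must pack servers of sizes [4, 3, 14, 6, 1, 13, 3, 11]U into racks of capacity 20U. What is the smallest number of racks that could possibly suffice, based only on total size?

3 racks

Total size = 4 + 3 + 14 + 6 + 1 + 13 + 3 + 11 = 55U.
⌈55 / 20⌉ = 3.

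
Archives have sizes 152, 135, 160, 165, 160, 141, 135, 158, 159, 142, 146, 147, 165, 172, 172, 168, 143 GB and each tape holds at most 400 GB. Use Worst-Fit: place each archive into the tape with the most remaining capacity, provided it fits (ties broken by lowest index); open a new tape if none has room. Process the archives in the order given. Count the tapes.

Put 152 GB in tape 1; 248 GB remain.
Put 135 GB in tape 1; 113 GB remain.
Put 160 GB in tape 2; 240 GB remain.
Put 165 GB in tape 2; 75 GB remain.
Put 160 GB in tape 3; 240 GB remain.
Put 141 GB in tape 3; 99 GB remain.
Put 135 GB in tape 4; 265 GB remain.
Put 158 GB in tape 4; 107 GB remain.
Put 159 GB in tape 5; 241 GB remain.
Put 142 GB in tape 5; 99 GB remain.
Put 146 GB in tape 6; 254 GB remain.
Put 147 GB in tape 6; 107 GB remain.
Put 165 GB in tape 7; 235 GB remain.
Put 172 GB in tape 7; 63 GB remain.
Put 172 GB in tape 8; 228 GB remain.
Put 168 GB in tape 8; 60 GB remain.
Put 143 GB in tape 9; 257 GB remain.

9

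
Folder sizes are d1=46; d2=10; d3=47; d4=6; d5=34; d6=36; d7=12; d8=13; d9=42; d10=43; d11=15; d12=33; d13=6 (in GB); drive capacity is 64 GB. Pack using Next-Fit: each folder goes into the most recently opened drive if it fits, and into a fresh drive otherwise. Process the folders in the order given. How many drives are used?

d1 (46 GB) → drive 1 (remaining 18 GB)
d2 (10 GB) → drive 1 (remaining 8 GB)
d3 (47 GB) → drive 2 (remaining 17 GB)
d4 (6 GB) → drive 2 (remaining 11 GB)
d5 (34 GB) → drive 3 (remaining 30 GB)
d6 (36 GB) → drive 4 (remaining 28 GB)
d7 (12 GB) → drive 4 (remaining 16 GB)
d8 (13 GB) → drive 4 (remaining 3 GB)
d9 (42 GB) → drive 5 (remaining 22 GB)
d10 (43 GB) → drive 6 (remaining 21 GB)
d11 (15 GB) → drive 6 (remaining 6 GB)
d12 (33 GB) → drive 7 (remaining 31 GB)
d13 (6 GB) → drive 7 (remaining 25 GB)

7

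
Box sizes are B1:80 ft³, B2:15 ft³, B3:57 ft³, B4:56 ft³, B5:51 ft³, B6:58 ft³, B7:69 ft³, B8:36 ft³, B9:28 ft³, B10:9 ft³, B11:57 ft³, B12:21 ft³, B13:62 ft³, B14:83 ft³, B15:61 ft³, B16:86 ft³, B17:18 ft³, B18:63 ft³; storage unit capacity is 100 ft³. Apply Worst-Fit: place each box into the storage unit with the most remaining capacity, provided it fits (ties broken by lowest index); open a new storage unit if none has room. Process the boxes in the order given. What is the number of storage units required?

12

B1 (80 ft³) → storage unit 1 (remaining 20 ft³)
B2 (15 ft³) → storage unit 1 (remaining 5 ft³)
B3 (57 ft³) → storage unit 2 (remaining 43 ft³)
B4 (56 ft³) → storage unit 3 (remaining 44 ft³)
B5 (51 ft³) → storage unit 4 (remaining 49 ft³)
B6 (58 ft³) → storage unit 5 (remaining 42 ft³)
B7 (69 ft³) → storage unit 6 (remaining 31 ft³)
B8 (36 ft³) → storage unit 4 (remaining 13 ft³)
B9 (28 ft³) → storage unit 3 (remaining 16 ft³)
B10 (9 ft³) → storage unit 2 (remaining 34 ft³)
B11 (57 ft³) → storage unit 7 (remaining 43 ft³)
B12 (21 ft³) → storage unit 7 (remaining 22 ft³)
B13 (62 ft³) → storage unit 8 (remaining 38 ft³)
B14 (83 ft³) → storage unit 9 (remaining 17 ft³)
B15 (61 ft³) → storage unit 10 (remaining 39 ft³)
B16 (86 ft³) → storage unit 11 (remaining 14 ft³)
B17 (18 ft³) → storage unit 5 (remaining 24 ft³)
B18 (63 ft³) → storage unit 12 (remaining 37 ft³)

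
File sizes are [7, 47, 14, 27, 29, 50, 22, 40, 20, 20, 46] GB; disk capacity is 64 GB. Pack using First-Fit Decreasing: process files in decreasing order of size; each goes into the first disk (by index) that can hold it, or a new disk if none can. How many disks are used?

6 disks

Sorted descending: 50, 47, 46, 40, 29, 27, 22, 20, 20, 14, 7.
disk 1: place 50 GB, 14 GB left
disk 2: place 47 GB, 17 GB left
disk 3: place 46 GB, 18 GB left
disk 4: place 40 GB, 24 GB left
disk 5: place 29 GB, 35 GB left
disk 5: place 27 GB, 8 GB left
disk 4: place 22 GB, 2 GB left
disk 6: place 20 GB, 44 GB left
disk 6: place 20 GB, 24 GB left
disk 1: place 14 GB, 0 GB left
disk 2: place 7 GB, 10 GB left
Final disks: [50,14] [47,7] [46] [40,22] [29,27] [20,20].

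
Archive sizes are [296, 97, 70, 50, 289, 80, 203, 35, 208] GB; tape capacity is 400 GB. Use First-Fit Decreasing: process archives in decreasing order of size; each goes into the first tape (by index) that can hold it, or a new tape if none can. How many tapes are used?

Sorted descending: 296, 289, 208, 203, 97, 80, 70, 50, 35.
Put 296 GB in tape 1; 104 GB remain.
Put 289 GB in tape 2; 111 GB remain.
Put 208 GB in tape 3; 192 GB remain.
Put 203 GB in tape 4; 197 GB remain.
Put 97 GB in tape 1; 7 GB remain.
Put 80 GB in tape 2; 31 GB remain.
Put 70 GB in tape 3; 122 GB remain.
Put 50 GB in tape 3; 72 GB remain.
Put 35 GB in tape 3; 37 GB remain.
Final tapes: [296,97] [289,80] [208,70,50,35] [203].

4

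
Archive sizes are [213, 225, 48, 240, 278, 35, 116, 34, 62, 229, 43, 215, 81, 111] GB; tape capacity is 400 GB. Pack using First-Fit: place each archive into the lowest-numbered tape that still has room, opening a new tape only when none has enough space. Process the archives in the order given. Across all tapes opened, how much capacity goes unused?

470

Put 213 GB in tape 1; 187 GB remain.
Put 225 GB in tape 2; 175 GB remain.
Put 48 GB in tape 1; 139 GB remain.
Put 240 GB in tape 3; 160 GB remain.
Put 278 GB in tape 4; 122 GB remain.
Put 35 GB in tape 1; 104 GB remain.
Put 116 GB in tape 2; 59 GB remain.
Put 34 GB in tape 1; 70 GB remain.
Put 62 GB in tape 1; 8 GB remain.
Put 229 GB in tape 5; 171 GB remain.
Put 43 GB in tape 2; 16 GB remain.
Put 215 GB in tape 6; 185 GB remain.
Put 81 GB in tape 3; 79 GB remain.
Put 111 GB in tape 4; 11 GB remain.
6 tapes × 400 GB = 2400 GB; used 1930 GB; unused 470 GB.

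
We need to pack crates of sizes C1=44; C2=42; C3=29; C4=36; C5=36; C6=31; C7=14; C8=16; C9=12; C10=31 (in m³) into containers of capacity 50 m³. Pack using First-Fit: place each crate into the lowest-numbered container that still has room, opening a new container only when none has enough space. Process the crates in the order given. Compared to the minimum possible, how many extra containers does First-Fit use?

First-Fit: [44] [42] [29,14] [36,12] [36] [31,16] [31] → 7 containers.
7 crates exceed 25 m³ (half the capacity), and no two of those can share a container, so at least 7 containers are needed.
So 7 is already optimal.

0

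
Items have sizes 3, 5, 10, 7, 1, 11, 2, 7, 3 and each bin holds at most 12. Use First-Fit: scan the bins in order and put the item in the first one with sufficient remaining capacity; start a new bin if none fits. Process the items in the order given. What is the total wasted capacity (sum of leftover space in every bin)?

11

3 → bin 1 (remaining 9)
5 → bin 1 (remaining 4)
10 → bin 2 (remaining 2)
7 → bin 3 (remaining 5)
1 → bin 1 (remaining 3)
11 → bin 4 (remaining 1)
2 → bin 1 (remaining 1)
7 → bin 5 (remaining 5)
3 → bin 3 (remaining 2)
5 bins × 12 = 60; used 49; unused 11.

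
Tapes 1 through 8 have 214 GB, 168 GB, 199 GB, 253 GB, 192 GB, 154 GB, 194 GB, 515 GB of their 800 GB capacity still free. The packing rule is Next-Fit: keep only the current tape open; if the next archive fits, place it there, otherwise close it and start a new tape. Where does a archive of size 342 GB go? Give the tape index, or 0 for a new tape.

Next-Fit only looks at tape 8, which has 515 GB free.
342 GB fits there.

8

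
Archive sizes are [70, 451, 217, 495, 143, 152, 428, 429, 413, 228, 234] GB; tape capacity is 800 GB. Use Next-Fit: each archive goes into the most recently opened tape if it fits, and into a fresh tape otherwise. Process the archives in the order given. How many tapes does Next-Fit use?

tape 1: place 70 GB, 730 GB left
tape 1: place 451 GB, 279 GB left
tape 1: place 217 GB, 62 GB left
tape 2: place 495 GB, 305 GB left
tape 2: place 143 GB, 162 GB left
tape 2: place 152 GB, 10 GB left
tape 3: place 428 GB, 372 GB left
tape 4: place 429 GB, 371 GB left
tape 5: place 413 GB, 387 GB left
tape 5: place 228 GB, 159 GB left
tape 6: place 234 GB, 566 GB left

6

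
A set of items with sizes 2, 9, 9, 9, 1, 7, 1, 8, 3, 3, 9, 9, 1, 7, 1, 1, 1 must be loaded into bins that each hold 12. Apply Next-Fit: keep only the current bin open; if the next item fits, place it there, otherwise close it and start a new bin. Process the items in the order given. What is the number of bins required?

8

Put 2 in bin 1; 10 remain.
Put 9 in bin 1; 1 remain.
Put 9 in bin 2; 3 remain.
Put 9 in bin 3; 3 remain.
Put 1 in bin 3; 2 remain.
Put 7 in bin 4; 5 remain.
Put 1 in bin 4; 4 remain.
Put 8 in bin 5; 4 remain.
Put 3 in bin 5; 1 remain.
Put 3 in bin 6; 9 remain.
Put 9 in bin 6; 0 remain.
Put 9 in bin 7; 3 remain.
Put 1 in bin 7; 2 remain.
Put 7 in bin 8; 5 remain.
Put 1 in bin 8; 4 remain.
Put 1 in bin 8; 3 remain.
Put 1 in bin 8; 2 remain.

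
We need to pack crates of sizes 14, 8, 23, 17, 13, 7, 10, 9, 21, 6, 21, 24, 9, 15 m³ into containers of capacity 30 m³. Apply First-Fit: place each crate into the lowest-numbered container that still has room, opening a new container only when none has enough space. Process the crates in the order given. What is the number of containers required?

container 1: place 14 m³, 16 m³ left
container 1: place 8 m³, 8 m³ left
container 2: place 23 m³, 7 m³ left
container 3: place 17 m³, 13 m³ left
container 3: place 13 m³, 0 m³ left
container 1: place 7 m³, 1 m³ left
container 4: place 10 m³, 20 m³ left
container 4: place 9 m³, 11 m³ left
container 5: place 21 m³, 9 m³ left
container 2: place 6 m³, 1 m³ left
container 6: place 21 m³, 9 m³ left
container 7: place 24 m³, 6 m³ left
container 4: place 9 m³, 2 m³ left
container 8: place 15 m³, 15 m³ left

8 containers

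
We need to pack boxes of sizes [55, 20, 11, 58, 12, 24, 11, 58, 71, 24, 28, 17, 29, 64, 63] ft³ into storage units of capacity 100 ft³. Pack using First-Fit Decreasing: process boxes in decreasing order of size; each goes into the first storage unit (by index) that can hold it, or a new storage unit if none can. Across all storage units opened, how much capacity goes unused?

55

Sorted descending: 71, 64, 63, 58, 58, 55, 29, 28, 24, 24, 20, 17, 12, 11, 11.
71 ft³ → storage unit 1 (remaining 29 ft³)
64 ft³ → storage unit 2 (remaining 36 ft³)
63 ft³ → storage unit 3 (remaining 37 ft³)
58 ft³ → storage unit 4 (remaining 42 ft³)
58 ft³ → storage unit 5 (remaining 42 ft³)
55 ft³ → storage unit 6 (remaining 45 ft³)
29 ft³ → storage unit 1 (remaining 0 ft³)
28 ft³ → storage unit 2 (remaining 8 ft³)
24 ft³ → storage unit 3 (remaining 13 ft³)
24 ft³ → storage unit 4 (remaining 18 ft³)
20 ft³ → storage unit 5 (remaining 22 ft³)
17 ft³ → storage unit 4 (remaining 1 ft³)
12 ft³ → storage unit 3 (remaining 1 ft³)
11 ft³ → storage unit 5 (remaining 11 ft³)
11 ft³ → storage unit 5 (remaining 0 ft³)
6 storage units × 100 ft³ = 600 ft³; used 545 ft³; unused 55 ft³.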